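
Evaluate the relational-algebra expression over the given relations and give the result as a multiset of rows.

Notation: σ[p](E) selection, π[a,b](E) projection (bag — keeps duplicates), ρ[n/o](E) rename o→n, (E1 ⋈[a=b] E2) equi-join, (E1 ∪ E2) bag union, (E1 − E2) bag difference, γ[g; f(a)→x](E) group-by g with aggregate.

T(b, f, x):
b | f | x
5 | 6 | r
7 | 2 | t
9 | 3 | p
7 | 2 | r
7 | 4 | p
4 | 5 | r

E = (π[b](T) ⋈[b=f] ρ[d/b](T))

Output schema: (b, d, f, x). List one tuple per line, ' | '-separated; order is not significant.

Subexpression sizes:
  T → 6
  π[b](T) → 6
  T → 6
  ρ[d/b](T) → 6
  (π[b](T) ⋈[b=f] ρ[d/b](T)) → 2

== RESULT ==
b | d | f | x
4 | 7 | 4 | p
5 | 4 | 5 | r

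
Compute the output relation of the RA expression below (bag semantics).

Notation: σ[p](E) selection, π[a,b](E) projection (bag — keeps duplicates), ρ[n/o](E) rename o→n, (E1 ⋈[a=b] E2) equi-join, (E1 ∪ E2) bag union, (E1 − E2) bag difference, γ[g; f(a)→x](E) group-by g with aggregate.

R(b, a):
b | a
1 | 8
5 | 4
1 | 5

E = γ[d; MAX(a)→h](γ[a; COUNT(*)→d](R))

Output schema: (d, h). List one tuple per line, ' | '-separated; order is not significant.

Subexpression sizes:
  R → 3
  γ[a; COUNT(*)→d](R) → 3
  γ[d; MAX(a)→h](γ[a; COUNT(*)→d](R)) → 1

== RESULT ==
d | h
1 | 8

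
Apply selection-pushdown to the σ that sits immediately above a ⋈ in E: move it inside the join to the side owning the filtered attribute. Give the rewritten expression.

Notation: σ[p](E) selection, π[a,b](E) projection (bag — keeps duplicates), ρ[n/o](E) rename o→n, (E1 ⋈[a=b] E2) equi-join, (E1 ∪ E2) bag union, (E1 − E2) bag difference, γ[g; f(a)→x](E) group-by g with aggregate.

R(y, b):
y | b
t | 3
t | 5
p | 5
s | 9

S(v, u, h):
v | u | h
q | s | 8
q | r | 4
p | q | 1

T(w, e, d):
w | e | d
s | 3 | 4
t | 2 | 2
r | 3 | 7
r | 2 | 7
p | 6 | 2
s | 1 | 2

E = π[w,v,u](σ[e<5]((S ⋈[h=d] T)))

σ filters on e, owned by the right side.
E' = π[w,v,u]((S ⋈[h=d] σ[e<5](T)))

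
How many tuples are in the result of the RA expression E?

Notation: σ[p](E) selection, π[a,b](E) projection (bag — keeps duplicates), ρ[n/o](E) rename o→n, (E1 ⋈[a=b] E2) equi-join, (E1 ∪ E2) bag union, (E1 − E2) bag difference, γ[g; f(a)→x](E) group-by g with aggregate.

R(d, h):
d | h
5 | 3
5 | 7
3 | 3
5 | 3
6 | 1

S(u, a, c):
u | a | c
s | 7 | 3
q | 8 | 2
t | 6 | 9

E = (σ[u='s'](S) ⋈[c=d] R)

Stepwise |·|:
  S → 3
  σ[u='s'](S) → 1
  R → 5
  (σ[u='s'](S) ⋈[c=d] R) → 1

|E| = 1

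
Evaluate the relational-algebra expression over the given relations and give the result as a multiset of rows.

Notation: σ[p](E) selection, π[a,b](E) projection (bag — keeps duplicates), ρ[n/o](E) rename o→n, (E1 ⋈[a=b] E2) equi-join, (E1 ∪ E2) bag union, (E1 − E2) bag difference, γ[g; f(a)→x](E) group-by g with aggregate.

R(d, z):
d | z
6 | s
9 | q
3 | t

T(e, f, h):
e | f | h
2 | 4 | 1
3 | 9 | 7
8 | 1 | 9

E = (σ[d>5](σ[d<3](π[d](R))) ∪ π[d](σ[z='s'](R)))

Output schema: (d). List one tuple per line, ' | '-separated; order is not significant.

Row counts bottom-up:
  R → 3
  π[d](R) → 3
  σ[d<3](π[d](R)) → 0
  σ[d>5](σ[d<3](π[d](R))) → 0
  R → 3
  σ[z='s'](R) → 1
  π[d](σ[z='s'](R)) → 1
  (σ[d>5](σ[d<3](π[d](R))) ∪ π[d](σ[z='s'](R))) → 1

== RESULT ==
d
6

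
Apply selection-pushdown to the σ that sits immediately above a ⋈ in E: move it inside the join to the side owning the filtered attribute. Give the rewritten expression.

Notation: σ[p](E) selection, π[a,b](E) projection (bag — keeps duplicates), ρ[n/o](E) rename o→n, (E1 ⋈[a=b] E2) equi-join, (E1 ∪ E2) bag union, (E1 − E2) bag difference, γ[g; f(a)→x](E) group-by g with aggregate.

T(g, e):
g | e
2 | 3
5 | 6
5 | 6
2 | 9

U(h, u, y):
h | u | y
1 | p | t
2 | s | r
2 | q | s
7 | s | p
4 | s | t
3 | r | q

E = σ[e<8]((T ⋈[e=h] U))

σ filters on e, owned by the left side.
E' = (σ[e<8](T) ⋈[e=h] U)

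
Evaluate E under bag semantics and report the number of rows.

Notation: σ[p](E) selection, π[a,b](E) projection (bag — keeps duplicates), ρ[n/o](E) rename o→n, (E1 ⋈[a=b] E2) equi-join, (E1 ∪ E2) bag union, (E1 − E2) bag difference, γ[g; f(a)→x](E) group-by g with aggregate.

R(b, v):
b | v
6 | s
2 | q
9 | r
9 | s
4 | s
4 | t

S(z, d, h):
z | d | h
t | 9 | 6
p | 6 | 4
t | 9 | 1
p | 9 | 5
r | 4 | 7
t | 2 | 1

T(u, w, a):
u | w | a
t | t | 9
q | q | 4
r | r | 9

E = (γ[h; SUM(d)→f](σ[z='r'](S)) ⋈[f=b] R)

Per-node cardinality:
  S → 6
  σ[z='r'](S) → 1
  γ[h; SUM(d)→f](σ[z='r'](S)) → 1
  R → 6
  (γ[h; SUM(d)→f](σ[z='r'](S)) ⋈[f=b] R) → 2

|E| = 2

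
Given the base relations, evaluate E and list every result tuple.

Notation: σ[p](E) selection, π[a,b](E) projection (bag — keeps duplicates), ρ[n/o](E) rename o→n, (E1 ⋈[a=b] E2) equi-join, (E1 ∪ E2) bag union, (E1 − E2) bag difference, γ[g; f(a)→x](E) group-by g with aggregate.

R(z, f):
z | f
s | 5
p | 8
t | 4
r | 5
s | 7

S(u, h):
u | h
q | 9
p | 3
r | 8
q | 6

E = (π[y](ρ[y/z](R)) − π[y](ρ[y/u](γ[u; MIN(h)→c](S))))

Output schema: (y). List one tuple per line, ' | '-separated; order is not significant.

Row counts bottom-up:
  R → 5
  ρ[y/z](R) → 5
  π[y](ρ[y/z](R)) → 5
  S → 4
  γ[u; MIN(h)→c](S) → 3
  ρ[y/u](γ[u; MIN(h)→c](S)) → 3
  π[y](ρ[y/u](γ[u; MIN(h)→c](S))) → 3
  (π[y](ρ[y/z](R)) − π[y](ρ[y/u](γ[u; MIN(h)→c](S)))) → 3

== RESULT ==
y
s
s
t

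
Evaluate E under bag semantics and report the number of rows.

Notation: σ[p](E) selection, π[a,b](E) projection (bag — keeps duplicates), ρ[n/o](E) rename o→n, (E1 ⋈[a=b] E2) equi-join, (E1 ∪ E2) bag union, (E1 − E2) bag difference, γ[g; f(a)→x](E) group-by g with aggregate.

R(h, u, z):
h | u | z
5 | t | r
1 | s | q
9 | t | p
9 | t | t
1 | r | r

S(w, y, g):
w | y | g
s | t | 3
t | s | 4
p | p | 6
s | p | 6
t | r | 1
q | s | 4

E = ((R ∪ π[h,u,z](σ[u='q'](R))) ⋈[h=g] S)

Stepwise |·|:
  R → 5
  R → 5
  σ[u='q'](R) → 0
  π[h,u,z](σ[u='q'](R)) → 0
  (R ∪ π[h,u,z](σ[u='q'](R))) → 5
  S → 6
  ((R ∪ π[h,u,z](σ[u='q'](R))) ⋈[h=g] S) → 2

|E| = 2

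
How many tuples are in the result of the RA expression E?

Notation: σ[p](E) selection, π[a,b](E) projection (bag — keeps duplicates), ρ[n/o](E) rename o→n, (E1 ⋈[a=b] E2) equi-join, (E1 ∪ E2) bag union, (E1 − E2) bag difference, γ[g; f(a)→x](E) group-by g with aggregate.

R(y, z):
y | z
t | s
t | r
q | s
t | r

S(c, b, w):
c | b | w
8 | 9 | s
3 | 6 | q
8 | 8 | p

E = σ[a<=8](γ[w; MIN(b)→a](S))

Row counts bottom-up:
  S → 3
  γ[w; MIN(b)→a](S) → 3
  σ[a<=8](γ[w; MIN(b)→a](S)) → 2

|E| = 2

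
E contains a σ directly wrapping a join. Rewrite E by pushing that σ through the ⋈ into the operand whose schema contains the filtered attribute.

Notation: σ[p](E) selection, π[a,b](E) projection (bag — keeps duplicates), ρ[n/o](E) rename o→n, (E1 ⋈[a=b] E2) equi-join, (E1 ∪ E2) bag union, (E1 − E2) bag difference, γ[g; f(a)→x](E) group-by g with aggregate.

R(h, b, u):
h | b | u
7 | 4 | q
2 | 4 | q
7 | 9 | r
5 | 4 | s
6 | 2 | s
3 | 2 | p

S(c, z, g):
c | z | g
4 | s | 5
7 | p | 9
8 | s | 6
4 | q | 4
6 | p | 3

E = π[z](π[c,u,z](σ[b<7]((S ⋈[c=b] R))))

σ filters on b, owned by the right side.
E' = π[z](π[c,u,z]((S ⋈[c=b] σ[b<7](R))))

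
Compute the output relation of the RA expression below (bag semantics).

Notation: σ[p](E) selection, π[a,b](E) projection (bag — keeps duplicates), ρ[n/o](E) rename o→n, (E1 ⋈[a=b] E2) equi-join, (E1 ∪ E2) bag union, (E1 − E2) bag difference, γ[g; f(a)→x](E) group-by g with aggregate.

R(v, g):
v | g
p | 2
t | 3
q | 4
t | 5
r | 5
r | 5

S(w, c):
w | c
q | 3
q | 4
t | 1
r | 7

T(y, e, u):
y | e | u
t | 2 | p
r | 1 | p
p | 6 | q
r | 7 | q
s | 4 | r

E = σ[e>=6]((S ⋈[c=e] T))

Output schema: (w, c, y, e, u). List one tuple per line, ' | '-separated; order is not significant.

Stepwise |·|:
  S → 4
  T → 5
  (S ⋈[c=e] T) → 3
  σ[e>=6]((S ⋈[c=e] T)) → 1

== RESULT ==
w | c | y | e | u
r | 7 | r | 7 | q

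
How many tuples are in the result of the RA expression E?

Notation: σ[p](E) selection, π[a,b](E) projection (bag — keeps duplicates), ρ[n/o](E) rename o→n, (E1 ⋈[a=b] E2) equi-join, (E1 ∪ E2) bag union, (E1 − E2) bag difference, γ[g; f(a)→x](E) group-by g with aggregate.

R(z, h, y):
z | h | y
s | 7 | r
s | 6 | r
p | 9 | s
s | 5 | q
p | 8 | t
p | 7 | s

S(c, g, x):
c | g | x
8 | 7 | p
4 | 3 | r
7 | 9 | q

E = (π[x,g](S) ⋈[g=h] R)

Per-node cardinality:
  S → 3
  π[x,g](S) → 3
  R → 6
  (π[x,g](S) ⋈[g=h] R) → 3

|E| = 3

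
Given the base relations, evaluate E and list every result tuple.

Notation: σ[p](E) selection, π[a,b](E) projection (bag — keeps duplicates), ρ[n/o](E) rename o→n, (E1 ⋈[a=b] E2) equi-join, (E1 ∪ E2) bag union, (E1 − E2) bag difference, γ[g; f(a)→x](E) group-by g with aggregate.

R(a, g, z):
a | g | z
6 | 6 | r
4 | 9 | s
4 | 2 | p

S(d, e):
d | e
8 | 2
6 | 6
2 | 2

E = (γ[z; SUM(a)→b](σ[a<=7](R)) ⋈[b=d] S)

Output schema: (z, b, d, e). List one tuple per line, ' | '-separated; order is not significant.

Per-node cardinality:
  R → 3
  σ[a<=7](R) → 3
  γ[z; SUM(a)→b](σ[a<=7](R)) → 3
  S → 3
  (γ[z; SUM(a)→b](σ[a<=7](R)) ⋈[b=d] S) → 1

== RESULT ==
z | b | d | e
r | 6 | 6 | 6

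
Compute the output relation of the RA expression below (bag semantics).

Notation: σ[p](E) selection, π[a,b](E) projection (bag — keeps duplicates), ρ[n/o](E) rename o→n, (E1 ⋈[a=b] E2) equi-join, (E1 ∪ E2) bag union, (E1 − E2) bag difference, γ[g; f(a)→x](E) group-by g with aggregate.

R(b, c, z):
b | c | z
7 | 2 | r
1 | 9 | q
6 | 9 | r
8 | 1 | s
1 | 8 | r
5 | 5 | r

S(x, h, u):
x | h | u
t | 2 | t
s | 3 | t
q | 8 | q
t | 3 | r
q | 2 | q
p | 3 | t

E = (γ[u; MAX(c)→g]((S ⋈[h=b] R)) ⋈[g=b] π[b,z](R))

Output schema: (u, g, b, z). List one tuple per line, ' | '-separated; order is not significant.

Stepwise |·|:
  S → 6
  R → 6
  (S ⋈[h=b] R) → 1
  γ[u; MAX(c)→g]((S ⋈[h=b] R)) → 1
  R → 6
  π[b,z](R) → 6
  (γ[u; MAX(c)→g]((S ⋈[h=b] R)) ⋈[g=b] π[b,z](R)) → 2

== RESULT ==
u | g | b | z
q | 1 | 1 | q
q | 1 | 1 | r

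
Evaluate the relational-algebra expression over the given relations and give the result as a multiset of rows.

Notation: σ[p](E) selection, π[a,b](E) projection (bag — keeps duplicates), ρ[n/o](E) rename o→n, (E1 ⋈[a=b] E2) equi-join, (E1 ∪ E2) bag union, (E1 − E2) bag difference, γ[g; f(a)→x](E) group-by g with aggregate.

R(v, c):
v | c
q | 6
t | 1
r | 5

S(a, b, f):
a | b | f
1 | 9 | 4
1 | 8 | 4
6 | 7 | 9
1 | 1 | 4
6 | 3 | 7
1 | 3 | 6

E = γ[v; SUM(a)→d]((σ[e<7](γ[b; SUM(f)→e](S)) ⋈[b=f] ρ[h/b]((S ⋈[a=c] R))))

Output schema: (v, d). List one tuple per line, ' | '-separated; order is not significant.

Row counts bottom-up:
  S → 6
  γ[b; SUM(f)→e](S) → 5
  σ[e<7](γ[b; SUM(f)→e](S)) → 3
  S → 6
  R → 3
  (S ⋈[a=c] R) → 6
  ρ[h/b]((S ⋈[a=c] R)) → 6
  (σ[e<7](γ[b; SUM(f)→e](S)) ⋈[b=f] ρ[h/b]((S ⋈[a=c] R))) → 1
  γ[v; SUM(a)→d]((σ[e<7](γ[b; SUM(f)→e](S)) ⋈[b=f] ρ[h/b]((S ⋈[a=c] R)))) → 1

== RESULT ==
v | d
q | 6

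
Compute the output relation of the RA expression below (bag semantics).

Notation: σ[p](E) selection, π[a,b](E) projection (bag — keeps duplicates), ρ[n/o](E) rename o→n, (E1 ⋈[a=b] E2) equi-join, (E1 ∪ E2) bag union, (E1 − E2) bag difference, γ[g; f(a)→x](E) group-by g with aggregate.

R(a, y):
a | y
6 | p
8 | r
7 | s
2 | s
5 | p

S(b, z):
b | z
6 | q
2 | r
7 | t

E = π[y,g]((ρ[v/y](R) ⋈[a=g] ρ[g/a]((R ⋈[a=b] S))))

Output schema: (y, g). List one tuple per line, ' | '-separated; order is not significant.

Stepwise |·|:
  R → 5
  ρ[v/y](R) → 5
  R → 5
  S → 3
  (R ⋈[a=b] S) → 3
  ρ[g/a]((R ⋈[a=b] S)) → 3
  (ρ[v/y](R) ⋈[a=g] ρ[g/a]((R ⋈[a=b] S))) → 3
  π[y,g]((ρ[v/y](R) ⋈[a=g] ρ[g/a]((R ⋈[a=b] S)))) → 3

== RESULT ==
y | g
p | 6
s | 2
s | 7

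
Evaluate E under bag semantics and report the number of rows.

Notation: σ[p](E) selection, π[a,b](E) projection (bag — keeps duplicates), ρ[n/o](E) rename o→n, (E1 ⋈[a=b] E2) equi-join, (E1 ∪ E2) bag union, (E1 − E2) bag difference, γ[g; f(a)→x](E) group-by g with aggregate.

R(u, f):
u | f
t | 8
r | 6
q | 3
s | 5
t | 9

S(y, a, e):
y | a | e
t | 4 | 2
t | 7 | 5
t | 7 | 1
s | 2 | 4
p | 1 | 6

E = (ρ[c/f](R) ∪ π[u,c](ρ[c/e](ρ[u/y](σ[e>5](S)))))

Stepwise |·|:
  R → 5
  ρ[c/f](R) → 5
  S → 5
  σ[e>5](S) → 1
  ρ[u/y](σ[e>5](S)) → 1
  ρ[c/e](ρ[u/y](σ[e>5](S))) → 1
  π[u,c](ρ[c/e](ρ[u/y](σ[e>5](S)))) → 1
  (ρ[c/f](R) ∪ π[u,c](ρ[c/e](ρ[u/y](σ[e>5](S))))) → 6

|E| = 6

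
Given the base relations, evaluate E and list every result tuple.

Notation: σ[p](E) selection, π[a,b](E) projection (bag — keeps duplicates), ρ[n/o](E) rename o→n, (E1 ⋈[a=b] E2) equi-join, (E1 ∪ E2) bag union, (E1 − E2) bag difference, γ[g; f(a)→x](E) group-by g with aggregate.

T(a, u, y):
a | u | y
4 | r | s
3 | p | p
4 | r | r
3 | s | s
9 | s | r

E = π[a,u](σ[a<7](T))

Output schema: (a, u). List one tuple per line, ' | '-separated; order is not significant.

Per-node cardinality:
  T → 5
  σ[a<7](T) → 4
  π[a,u](σ[a<7](T)) → 4

== RESULT ==
a | u
3 | p
3 | s
4 | r
4 | r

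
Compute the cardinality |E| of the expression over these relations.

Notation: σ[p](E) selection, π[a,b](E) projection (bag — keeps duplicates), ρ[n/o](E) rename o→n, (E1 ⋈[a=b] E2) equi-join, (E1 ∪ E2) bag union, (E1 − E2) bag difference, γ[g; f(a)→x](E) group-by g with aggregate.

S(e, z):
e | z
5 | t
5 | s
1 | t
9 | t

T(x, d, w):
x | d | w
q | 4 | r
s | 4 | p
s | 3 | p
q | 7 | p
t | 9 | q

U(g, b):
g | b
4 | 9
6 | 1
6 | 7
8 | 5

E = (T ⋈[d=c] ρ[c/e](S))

Stepwise |·|:
  T → 5
  S → 4
  ρ[c/e](S) → 4
  (T ⋈[d=c] ρ[c/e](S)) → 1

|E| = 1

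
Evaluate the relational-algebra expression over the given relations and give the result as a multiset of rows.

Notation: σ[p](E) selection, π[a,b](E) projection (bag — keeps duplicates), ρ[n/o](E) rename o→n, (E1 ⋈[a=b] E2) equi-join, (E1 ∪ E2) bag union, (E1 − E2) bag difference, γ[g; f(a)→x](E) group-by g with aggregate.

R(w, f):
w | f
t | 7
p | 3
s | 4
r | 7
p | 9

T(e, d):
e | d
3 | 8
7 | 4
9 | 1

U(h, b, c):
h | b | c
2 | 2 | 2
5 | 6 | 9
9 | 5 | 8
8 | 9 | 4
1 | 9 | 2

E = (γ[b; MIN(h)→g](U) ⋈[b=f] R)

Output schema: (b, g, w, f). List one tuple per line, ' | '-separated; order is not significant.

Row counts bottom-up:
  U → 5
  γ[b; MIN(h)→g](U) → 4
  R → 5
  (γ[b; MIN(h)→g](U) ⋈[b=f] R) → 1

== RESULT ==
b | g | w | f
9 | 1 | p | 9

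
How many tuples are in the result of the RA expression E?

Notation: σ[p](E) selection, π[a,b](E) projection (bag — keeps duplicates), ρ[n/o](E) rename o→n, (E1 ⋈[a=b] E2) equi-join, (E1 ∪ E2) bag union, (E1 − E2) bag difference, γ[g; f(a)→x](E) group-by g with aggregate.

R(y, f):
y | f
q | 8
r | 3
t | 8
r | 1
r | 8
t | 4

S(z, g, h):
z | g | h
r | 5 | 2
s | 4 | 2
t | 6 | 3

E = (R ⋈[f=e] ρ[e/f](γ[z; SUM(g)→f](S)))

Subexpression sizes:
  R → 6
  S → 3
  γ[z; SUM(g)→f](S) → 3
  ρ[e/f](γ[z; SUM(g)→f](S)) → 3
  (R ⋈[f=e] ρ[e/f](γ[z; SUM(g)→f](S))) → 1

|E| = 1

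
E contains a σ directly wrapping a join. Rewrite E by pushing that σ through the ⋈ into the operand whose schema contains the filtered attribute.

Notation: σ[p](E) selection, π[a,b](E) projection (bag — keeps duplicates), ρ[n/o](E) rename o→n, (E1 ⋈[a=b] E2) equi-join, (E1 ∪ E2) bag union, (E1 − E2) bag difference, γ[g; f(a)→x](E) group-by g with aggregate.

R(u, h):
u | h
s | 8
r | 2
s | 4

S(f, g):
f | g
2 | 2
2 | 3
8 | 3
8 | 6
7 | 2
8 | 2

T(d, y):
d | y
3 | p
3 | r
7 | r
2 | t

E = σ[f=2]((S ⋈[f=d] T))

σ filters on f, owned by the left side.
E' = (σ[f=2](S) ⋈[f=d] T)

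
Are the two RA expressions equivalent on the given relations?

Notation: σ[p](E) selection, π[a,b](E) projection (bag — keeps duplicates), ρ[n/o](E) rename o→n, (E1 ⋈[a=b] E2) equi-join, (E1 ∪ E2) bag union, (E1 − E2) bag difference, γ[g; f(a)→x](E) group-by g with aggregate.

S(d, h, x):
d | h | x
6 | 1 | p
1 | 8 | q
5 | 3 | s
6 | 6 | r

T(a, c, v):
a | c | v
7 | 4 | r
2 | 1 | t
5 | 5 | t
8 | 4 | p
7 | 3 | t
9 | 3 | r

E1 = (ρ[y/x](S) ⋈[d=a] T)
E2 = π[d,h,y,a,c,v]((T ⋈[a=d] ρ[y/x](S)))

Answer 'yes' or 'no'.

E1 row counts bottom-up:
  S → 4
  ρ[y/x](S) → 4
  T → 6
  (ρ[y/x](S) ⋈[d=a] T) → 1
E2 row counts bottom-up:
  T → 6
  S → 4
  ρ[y/x](S) → 4
  (T ⋈[a=d] ρ[y/x](S)) → 1
  π[d,h,y,a,c,v]((T ⋈[a=d] ρ[y/x](S))) → 1

E1 and E2 produce the same multiset:
d | h | y | a | c | v
5 | 3 | s | 5 | 5 | t

yes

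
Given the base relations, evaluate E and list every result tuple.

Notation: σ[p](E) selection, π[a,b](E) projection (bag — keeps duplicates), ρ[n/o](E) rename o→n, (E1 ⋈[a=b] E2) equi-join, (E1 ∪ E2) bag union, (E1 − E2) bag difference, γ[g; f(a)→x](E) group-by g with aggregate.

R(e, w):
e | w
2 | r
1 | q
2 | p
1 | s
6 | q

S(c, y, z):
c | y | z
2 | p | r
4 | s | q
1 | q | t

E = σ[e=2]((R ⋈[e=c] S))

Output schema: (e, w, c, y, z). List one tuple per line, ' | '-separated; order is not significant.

Subexpression sizes:
  R → 5
  S → 3
  (R ⋈[e=c] S) → 4
  σ[e=2]((R ⋈[e=c] S)) → 2

== RESULT ==
e | w | c | y | z
2 | p | 2 | p | r
2 | r | 2 | p | r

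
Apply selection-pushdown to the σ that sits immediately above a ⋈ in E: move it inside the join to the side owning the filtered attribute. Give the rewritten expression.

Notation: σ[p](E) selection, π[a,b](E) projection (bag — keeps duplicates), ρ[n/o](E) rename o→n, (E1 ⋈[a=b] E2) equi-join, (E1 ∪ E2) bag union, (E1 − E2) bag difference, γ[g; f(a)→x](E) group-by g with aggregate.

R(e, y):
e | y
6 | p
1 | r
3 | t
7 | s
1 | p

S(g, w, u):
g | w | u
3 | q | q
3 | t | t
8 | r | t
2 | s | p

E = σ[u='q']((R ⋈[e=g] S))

σ filters on u, owned by the right side.
E' = (R ⋈[e=g] σ[u='q'](S))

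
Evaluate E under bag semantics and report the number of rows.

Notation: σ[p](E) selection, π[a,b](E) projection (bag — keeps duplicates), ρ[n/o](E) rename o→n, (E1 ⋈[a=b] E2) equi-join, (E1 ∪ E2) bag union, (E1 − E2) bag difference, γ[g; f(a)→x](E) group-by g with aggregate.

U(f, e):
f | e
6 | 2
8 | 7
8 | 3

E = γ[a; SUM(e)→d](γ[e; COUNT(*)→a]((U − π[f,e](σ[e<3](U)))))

Row counts bottom-up:
  U → 3
  U → 3
  σ[e<3](U) → 1
  π[f,e](σ[e<3](U)) → 1
  (U − π[f,e](σ[e<3](U))) → 2
  γ[e; COUNT(*)→a]((U − π[f,e](σ[e<3](U)))) → 2
  γ[a; SUM(e)→d](γ[e; COUNT(*)→a]((U − π[f,e](σ[e<3](U))))) → 1

|E| = 1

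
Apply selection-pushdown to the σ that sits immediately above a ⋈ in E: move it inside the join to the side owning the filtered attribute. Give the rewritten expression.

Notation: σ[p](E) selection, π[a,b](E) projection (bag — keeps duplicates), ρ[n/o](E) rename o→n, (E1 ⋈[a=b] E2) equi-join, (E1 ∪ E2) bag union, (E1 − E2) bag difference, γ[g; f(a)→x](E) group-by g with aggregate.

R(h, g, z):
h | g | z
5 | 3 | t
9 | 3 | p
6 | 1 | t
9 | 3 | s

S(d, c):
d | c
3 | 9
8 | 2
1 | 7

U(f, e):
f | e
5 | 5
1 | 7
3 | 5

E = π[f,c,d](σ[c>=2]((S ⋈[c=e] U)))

σ filters on c, owned by the left side.
E' = π[f,c,d]((σ[c>=2](S) ⋈[c=e] U))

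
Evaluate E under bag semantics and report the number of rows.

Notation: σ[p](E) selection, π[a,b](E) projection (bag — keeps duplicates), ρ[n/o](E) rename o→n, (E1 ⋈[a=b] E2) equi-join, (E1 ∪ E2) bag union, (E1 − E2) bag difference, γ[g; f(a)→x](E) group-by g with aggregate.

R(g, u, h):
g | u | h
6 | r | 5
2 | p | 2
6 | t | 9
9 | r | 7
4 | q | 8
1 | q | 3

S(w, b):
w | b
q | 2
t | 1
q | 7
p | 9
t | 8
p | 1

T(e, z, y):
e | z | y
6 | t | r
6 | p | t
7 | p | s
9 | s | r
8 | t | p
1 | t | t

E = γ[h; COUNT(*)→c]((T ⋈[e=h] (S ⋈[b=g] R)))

Per-node cardinality:
  T → 6
  S → 6
  R → 6
  (S ⋈[b=g] R) → 4
  (T ⋈[e=h] (S ⋈[b=g] R)) → 1
  γ[h; COUNT(*)→c]((T ⋈[e=h] (S ⋈[b=g] R))) → 1

|E| = 1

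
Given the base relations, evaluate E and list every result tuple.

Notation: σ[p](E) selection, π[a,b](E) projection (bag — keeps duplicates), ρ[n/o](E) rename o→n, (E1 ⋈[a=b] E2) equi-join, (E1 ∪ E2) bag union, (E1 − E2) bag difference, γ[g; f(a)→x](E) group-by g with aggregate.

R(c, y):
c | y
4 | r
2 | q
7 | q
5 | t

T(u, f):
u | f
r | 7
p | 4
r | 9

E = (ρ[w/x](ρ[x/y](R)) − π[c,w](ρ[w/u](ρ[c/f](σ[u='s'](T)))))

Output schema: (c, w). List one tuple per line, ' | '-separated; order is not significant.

Row counts bottom-up:
  R → 4
  ρ[x/y](R) → 4
  ρ[w/x](ρ[x/y](R)) → 4
  T → 3
  σ[u='s'](T) → 0
  ρ[c/f](σ[u='s'](T)) → 0
  ρ[w/u](ρ[c/f](σ[u='s'](T))) → 0
  π[c,w](ρ[w/u](ρ[c/f](σ[u='s'](T)))) → 0
  (ρ[w/x](ρ[x/y](R)) − π[c,w](ρ[w/u](ρ[c/f](σ[u='s'](T))))) → 4

== RESULT ==
c | w
2 | q
4 | r
5 | t
7 | q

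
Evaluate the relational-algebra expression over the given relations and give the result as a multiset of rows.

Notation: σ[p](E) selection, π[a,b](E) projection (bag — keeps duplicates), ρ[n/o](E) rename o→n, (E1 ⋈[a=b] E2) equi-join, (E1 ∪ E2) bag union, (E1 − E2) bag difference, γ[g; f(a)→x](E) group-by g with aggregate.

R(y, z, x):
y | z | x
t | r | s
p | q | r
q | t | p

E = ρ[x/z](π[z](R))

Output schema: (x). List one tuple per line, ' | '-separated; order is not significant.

Per-node cardinality:
  R → 3
  π[z](R) → 3
  ρ[x/z](π[z](R)) → 3

== RESULT ==
x
q
r
t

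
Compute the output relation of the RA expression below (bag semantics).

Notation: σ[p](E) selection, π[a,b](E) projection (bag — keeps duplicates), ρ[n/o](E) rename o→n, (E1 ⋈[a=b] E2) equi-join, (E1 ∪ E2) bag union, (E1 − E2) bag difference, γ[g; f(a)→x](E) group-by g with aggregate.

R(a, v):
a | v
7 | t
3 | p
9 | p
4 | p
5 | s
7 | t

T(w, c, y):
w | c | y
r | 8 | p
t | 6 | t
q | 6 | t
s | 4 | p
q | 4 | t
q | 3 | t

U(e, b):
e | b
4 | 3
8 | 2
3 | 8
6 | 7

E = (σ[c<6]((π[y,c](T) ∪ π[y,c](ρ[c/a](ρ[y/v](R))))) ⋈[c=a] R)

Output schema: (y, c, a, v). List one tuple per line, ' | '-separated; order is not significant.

Per-node cardinality:
  T → 6
  π[y,c](T) → 6
  R → 6
  ρ[y/v](R) → 6
  ρ[c/a](ρ[y/v](R)) → 6
  π[y,c](ρ[c/a](ρ[y/v](R))) → 6
  (π[y,c](T) ∪ π[y,c](ρ[c/a](ρ[y/v](R)))) → 12
  σ[c<6]((π[y,c](T) ∪ π[y,c](ρ[c/a](ρ[y/v](R))))) → 6
  R → 6
  (σ[c<6]((π[y,c](T) ∪ π[y,c](ρ[c/a](ρ[y/v](R))))) ⋈[c=a] R) → 6

== RESULT ==
y | c | a | v
p | 3 | 3 | p
p | 4 | 4 | p
p | 4 | 4 | p
s | 5 | 5 | s
t | 3 | 3 | p
t | 4 | 4 | p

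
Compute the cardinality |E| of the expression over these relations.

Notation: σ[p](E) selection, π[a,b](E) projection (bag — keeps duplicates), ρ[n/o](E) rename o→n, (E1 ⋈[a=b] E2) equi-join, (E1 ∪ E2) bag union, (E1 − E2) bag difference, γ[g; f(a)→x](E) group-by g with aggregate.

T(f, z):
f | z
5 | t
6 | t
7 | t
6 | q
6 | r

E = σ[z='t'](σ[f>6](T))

Row counts bottom-up:
  T → 5
  σ[f>6](T) → 1
  σ[z='t'](σ[f>6](T)) → 1

|E| = 1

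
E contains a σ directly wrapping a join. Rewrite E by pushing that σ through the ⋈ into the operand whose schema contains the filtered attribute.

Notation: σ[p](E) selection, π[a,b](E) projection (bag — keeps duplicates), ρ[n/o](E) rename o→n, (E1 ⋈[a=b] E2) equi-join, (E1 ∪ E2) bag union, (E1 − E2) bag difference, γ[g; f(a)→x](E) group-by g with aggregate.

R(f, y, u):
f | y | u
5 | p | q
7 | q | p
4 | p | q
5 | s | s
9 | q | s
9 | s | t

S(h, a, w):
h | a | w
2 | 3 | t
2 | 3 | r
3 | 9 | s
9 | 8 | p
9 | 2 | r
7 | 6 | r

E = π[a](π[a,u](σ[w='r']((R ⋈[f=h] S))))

σ filters on w, owned by the right side.
E' = π[a](π[a,u]((R ⋈[f=h] σ[w='r'](S))))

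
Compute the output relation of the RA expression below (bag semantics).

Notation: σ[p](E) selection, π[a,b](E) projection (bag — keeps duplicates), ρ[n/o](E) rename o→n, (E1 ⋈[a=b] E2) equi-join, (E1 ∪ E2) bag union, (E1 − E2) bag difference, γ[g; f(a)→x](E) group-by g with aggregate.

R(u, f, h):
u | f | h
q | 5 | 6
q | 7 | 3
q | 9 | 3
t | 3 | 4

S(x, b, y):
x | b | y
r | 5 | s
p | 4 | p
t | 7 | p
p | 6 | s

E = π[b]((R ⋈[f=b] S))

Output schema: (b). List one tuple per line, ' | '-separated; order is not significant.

Row counts bottom-up:
  R → 4
  S → 4
  (R ⋈[f=b] S) → 2
  π[b]((R ⋈[f=b] S)) → 2

== RESULT ==
b
5
7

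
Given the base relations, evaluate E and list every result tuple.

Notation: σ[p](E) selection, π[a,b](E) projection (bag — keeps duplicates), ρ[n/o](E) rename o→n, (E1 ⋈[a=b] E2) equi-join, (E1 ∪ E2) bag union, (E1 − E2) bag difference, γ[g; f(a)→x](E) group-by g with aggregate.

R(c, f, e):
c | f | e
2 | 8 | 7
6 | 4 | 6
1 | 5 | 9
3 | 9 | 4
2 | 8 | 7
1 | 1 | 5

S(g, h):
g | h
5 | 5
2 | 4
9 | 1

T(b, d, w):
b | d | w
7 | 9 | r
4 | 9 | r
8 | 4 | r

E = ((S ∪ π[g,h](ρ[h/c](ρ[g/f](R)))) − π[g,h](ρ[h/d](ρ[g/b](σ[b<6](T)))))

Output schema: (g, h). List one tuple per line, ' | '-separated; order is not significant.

Per-node cardinality:
  S → 3
  R → 6
  ρ[g/f](R) → 6
  ρ[h/c](ρ[g/f](R)) → 6
  π[g,h](ρ[h/c](ρ[g/f](R))) → 6
  (S ∪ π[g,h](ρ[h/c](ρ[g/f](R)))) → 9
  T → 3
  σ[b<6](T) → 1
  ρ[g/b](σ[b<6](T)) → 1
  ρ[h/d](ρ[g/b](σ[b<6](T))) → 1
  π[g,h](ρ[h/d](ρ[g/b](σ[b<6](T)))) → 1
  ((S ∪ π[g,h](ρ[h/c](ρ[g/f](R)))) − π[g,h](ρ[h/d](ρ[g/b](σ[b<6](T))))) → 9

== RESULT ==
g | h
1 | 1
2 | 4
4 | 6
5 | 1
5 | 5
8 | 2
8 | 2
9 | 1
9 | 3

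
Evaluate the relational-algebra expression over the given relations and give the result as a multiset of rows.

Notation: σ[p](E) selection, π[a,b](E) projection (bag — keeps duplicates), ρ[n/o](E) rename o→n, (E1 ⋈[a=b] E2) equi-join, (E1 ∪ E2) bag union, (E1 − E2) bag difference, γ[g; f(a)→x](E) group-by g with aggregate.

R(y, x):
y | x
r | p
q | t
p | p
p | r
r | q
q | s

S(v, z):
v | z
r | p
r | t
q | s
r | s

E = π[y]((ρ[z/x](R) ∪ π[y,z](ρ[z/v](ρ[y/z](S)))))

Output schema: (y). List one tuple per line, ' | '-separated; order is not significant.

Subexpression sizes:
  R → 6
  ρ[z/x](R) → 6
  S → 4
  ρ[y/z](S) → 4
  ρ[z/v](ρ[y/z](S)) → 4
  π[y,z](ρ[z/v](ρ[y/z](S))) → 4
  (ρ[z/x](R) ∪ π[y,z](ρ[z/v](ρ[y/z](S)))) → 10
  π[y]((ρ[z/x](R) ∪ π[y,z](ρ[z/v](ρ[y/z](S))))) → 10

== RESULT ==
y
p
p
p
q
q
r
r
s
s
t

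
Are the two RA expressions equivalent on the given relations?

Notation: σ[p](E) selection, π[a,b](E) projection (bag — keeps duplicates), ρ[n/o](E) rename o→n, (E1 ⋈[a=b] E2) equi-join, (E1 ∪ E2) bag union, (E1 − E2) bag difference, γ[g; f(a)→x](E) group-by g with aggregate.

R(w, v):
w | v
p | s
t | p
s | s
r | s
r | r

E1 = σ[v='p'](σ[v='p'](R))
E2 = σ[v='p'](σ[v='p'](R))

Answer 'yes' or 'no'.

E1 subexpression sizes:
  R → 5
  σ[v='p'](R) → 1
  σ[v='p'](σ[v='p'](R)) → 1
E2 subexpression sizes:
  R → 5
  σ[v='p'](R) → 1
  σ[v='p'](σ[v='p'](R)) → 1

E1 and E2 produce the same multiset:
w | v
t | p

yes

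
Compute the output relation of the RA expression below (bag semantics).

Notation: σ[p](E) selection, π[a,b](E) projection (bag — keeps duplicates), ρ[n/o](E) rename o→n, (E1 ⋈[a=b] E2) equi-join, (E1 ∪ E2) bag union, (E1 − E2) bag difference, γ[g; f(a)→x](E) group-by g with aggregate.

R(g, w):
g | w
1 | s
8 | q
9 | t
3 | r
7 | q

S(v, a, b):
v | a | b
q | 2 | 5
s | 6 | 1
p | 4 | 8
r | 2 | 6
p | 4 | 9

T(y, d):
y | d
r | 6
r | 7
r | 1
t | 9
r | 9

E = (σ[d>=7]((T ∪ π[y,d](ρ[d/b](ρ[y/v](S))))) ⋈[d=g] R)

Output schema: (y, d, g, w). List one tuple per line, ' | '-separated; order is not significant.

Subexpression sizes:
  T → 5
  S → 5
  ρ[y/v](S) → 5
  ρ[d/b](ρ[y/v](S)) → 5
  π[y,d](ρ[d/b](ρ[y/v](S))) → 5
  (T ∪ π[y,d](ρ[d/b](ρ[y/v](S)))) → 10
  σ[d>=7]((T ∪ π[y,d](ρ[d/b](ρ[y/v](S))))) → 5
  R → 5
  (σ[d>=7]((T ∪ π[y,d](ρ[d/b](ρ[y/v](S))))) ⋈[d=g] R) → 5

== RESULT ==
y | d | g | w
p | 8 | 8 | q
p | 9 | 9 | t
r | 7 | 7 | q
r | 9 | 9 | t
t | 9 | 9 | t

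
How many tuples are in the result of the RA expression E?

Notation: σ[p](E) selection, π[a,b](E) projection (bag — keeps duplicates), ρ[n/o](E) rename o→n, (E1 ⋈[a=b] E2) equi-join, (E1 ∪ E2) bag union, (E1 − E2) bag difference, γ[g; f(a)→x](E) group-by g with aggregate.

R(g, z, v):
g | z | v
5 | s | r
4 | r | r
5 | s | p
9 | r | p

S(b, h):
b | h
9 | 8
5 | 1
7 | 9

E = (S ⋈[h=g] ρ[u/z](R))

Per-node cardinality:
  S → 3
  R → 4
  ρ[u/z](R) → 4
  (S ⋈[h=g] ρ[u/z](R)) → 1

|E| = 1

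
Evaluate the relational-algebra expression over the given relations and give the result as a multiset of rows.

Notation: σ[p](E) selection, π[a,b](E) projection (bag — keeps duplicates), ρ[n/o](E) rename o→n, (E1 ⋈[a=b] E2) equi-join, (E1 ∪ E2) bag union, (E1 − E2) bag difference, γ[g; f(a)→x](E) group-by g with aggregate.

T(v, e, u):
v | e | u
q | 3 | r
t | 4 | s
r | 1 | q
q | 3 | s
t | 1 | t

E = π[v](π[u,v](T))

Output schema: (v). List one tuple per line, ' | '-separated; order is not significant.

Subexpression sizes:
  T → 5
  π[u,v](T) → 5
  π[v](π[u,v](T)) → 5

== RESULT ==
v
q
q
r
t
t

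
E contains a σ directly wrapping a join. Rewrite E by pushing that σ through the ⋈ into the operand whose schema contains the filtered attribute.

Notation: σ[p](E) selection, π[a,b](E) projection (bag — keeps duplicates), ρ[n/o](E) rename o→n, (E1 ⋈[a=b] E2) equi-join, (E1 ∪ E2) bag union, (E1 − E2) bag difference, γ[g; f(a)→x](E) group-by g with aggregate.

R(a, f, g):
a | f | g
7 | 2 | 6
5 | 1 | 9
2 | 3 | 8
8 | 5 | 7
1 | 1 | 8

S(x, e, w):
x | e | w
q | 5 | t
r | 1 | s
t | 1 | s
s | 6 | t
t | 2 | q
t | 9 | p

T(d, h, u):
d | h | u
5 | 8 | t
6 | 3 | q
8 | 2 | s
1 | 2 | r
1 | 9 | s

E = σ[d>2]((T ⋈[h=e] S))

σ filters on d, owned by the left side.
E' = (σ[d>2](T) ⋈[h=e] S)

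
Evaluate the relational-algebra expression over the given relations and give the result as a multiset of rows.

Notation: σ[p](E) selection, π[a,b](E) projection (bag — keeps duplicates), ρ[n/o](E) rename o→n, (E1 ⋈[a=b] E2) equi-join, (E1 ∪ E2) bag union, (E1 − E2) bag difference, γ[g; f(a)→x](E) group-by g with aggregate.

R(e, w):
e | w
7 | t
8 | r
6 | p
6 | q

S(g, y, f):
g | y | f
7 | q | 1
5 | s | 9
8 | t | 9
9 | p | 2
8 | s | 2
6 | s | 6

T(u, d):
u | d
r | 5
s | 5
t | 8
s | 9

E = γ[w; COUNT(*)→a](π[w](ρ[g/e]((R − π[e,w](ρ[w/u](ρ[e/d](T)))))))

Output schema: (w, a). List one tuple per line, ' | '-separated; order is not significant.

Subexpression sizes:
  R → 4
  T → 4
  ρ[e/d](T) → 4
  ρ[w/u](ρ[e/d](T)) → 4
  π[e,w](ρ[w/u](ρ[e/d](T))) → 4
  (R − π[e,w](ρ[w/u](ρ[e/d](T)))) → 4
  ρ[g/e]((R − π[e,w](ρ[w/u](ρ[e/d](T))))) → 4
  π[w](ρ[g/e]((R − π[e,w](ρ[w/u](ρ[e/d](T)))))) → 4
  γ[w; COUNT(*)→a](π[w](ρ[g/e]((R − π[e,w](ρ[w/u](ρ[e/d](T))))))) → 4

== RESULT ==
w | a
p | 1
q | 1
r | 1
t | 1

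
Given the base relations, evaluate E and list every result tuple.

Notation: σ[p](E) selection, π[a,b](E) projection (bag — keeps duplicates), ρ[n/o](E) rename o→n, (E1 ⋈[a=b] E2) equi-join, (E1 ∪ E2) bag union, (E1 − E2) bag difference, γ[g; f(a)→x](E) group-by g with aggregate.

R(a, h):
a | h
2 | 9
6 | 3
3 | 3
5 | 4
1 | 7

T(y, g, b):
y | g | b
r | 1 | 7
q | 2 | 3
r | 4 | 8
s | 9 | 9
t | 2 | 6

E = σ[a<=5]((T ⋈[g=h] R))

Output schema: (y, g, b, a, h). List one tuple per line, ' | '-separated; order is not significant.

Per-node cardinality:
  T → 5
  R → 5
  (T ⋈[g=h] R) → 2
  σ[a<=5]((T ⋈[g=h] R)) → 2

== RESULT ==
y | g | b | a | h
r | 4 | 8 | 5 | 4
s | 9 | 9 | 2 | 9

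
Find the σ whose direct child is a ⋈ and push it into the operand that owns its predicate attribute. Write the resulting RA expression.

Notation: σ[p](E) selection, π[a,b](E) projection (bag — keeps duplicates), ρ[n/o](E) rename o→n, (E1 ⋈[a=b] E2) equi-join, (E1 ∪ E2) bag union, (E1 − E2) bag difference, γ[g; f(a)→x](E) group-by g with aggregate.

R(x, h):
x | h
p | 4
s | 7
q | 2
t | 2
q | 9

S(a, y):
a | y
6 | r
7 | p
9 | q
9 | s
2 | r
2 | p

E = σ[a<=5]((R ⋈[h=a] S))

σ filters on a, owned by the right side.
E' = (R ⋈[h=a] σ[a<=5](S))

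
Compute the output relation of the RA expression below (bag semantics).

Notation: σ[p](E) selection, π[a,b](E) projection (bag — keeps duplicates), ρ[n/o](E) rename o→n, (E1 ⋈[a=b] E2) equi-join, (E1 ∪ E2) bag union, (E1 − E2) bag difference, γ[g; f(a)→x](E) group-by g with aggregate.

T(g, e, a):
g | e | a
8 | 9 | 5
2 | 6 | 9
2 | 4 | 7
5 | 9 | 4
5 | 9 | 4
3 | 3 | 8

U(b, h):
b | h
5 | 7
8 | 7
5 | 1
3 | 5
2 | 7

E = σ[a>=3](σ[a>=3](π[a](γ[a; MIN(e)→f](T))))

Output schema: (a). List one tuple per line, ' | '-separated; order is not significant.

Stepwise |·|:
  T → 6
  γ[a; MIN(e)→f](T) → 5
  π[a](γ[a; MIN(e)→f](T)) → 5
  σ[a>=3](π[a](γ[a; MIN(e)→f](T))) → 5
  σ[a>=3](σ[a>=3](π[a](γ[a; MIN(e)→f](T)))) → 5

== RESULT ==
a
4
5
7
8
9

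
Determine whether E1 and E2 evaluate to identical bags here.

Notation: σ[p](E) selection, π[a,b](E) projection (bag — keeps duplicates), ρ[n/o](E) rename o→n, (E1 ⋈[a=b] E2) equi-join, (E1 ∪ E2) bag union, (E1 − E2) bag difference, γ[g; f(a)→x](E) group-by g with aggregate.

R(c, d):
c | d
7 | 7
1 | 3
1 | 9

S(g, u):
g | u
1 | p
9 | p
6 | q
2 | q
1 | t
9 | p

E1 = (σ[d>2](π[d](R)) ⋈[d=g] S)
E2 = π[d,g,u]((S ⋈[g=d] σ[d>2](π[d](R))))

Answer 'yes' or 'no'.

E1 row counts bottom-up:
  R → 3
  π[d](R) → 3
  σ[d>2](π[d](R)) → 3
  S → 6
  (σ[d>2](π[d](R)) ⋈[d=g] S) → 2
E2 row counts bottom-up:
  S → 6
  R → 3
  π[d](R) → 3
  σ[d>2](π[d](R)) → 3
  (S ⋈[g=d] σ[d>2](π[d](R))) → 2
  π[d,g,u]((S ⋈[g=d] σ[d>2](π[d](R)))) → 2

E1 and E2 produce the same multiset:
d | g | u
9 | 9 | p
9 | 9 | p

yes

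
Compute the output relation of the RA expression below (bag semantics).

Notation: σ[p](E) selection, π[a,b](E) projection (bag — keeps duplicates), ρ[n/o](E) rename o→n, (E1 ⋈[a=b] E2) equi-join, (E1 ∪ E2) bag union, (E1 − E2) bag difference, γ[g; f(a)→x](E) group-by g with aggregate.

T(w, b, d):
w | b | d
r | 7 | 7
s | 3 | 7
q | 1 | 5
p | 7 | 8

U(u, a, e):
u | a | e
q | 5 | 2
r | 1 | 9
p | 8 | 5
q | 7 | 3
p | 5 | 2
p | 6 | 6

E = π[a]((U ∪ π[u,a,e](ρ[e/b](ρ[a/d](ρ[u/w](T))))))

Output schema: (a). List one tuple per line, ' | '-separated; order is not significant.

Subexpression sizes:
  U → 6
  T → 4
  ρ[u/w](T) → 4
  ρ[a/d](ρ[u/w](T)) → 4
  ρ[e/b](ρ[a/d](ρ[u/w](T))) → 4
  π[u,a,e](ρ[e/b](ρ[a/d](ρ[u/w](T)))) → 4
  (U ∪ π[u,a,e](ρ[e/b](ρ[a/d](ρ[u/w](T))))) → 10
  π[a]((U ∪ π[u,a,e](ρ[e/b](ρ[a/d](ρ[u/w](T)))))) → 10

== RESULT ==
a
1
5
5
5
6
7
7
7
8
8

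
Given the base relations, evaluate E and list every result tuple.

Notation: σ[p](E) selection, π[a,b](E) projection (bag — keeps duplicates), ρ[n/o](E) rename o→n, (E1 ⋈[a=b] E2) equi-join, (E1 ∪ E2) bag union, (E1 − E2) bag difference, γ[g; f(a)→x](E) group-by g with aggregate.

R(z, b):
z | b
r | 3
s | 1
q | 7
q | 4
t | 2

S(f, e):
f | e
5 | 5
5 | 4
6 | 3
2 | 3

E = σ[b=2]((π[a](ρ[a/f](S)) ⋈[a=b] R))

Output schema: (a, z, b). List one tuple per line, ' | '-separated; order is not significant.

Per-node cardinality:
  S → 4
  ρ[a/f](S) → 4
  π[a](ρ[a/f](S)) → 4
  R → 5
  (π[a](ρ[a/f](S)) ⋈[a=b] R) → 1
  σ[b=2]((π[a](ρ[a/f](S)) ⋈[a=b] R)) → 1

== RESULT ==
a | z | b
2 | t | 2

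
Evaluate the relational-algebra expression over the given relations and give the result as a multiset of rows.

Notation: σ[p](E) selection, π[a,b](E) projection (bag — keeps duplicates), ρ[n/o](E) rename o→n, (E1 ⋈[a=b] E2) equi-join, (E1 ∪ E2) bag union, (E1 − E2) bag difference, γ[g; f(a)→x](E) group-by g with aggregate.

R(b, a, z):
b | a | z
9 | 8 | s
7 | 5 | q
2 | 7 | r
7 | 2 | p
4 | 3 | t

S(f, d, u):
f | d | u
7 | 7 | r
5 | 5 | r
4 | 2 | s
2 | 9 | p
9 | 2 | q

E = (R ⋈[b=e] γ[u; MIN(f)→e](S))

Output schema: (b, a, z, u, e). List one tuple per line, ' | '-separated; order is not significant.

Row counts bottom-up:
  R → 5
  S → 5
  γ[u; MIN(f)→e](S) → 4
  (R ⋈[b=e] γ[u; MIN(f)→e](S)) → 3

== RESULT ==
b | a | z | u | e
2 | 7 | r | p | 2
4 | 3 | t | s | 4
9 | 8 | s | q | 9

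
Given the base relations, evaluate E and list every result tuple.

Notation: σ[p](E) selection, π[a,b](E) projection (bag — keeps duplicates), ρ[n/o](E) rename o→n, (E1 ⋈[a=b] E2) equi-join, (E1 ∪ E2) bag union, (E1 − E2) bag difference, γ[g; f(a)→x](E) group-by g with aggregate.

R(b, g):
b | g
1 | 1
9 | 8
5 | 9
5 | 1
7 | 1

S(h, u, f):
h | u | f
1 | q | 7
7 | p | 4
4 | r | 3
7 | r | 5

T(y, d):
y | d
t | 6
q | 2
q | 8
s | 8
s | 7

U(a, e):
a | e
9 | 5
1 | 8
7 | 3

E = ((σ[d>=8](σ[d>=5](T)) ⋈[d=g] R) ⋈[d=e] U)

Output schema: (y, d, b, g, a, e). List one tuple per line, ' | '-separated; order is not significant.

Subexpression sizes:
  T → 5
  σ[d>=5](T) → 4
  σ[d>=8](σ[d>=5](T)) → 2
  R → 5
  (σ[d>=8](σ[d>=5](T)) ⋈[d=g] R) → 2
  U → 3
  ((σ[d>=8](σ[d>=5](T)) ⋈[d=g] R) ⋈[d=e] U) → 2

== RESULT ==
y | d | b | g | a | e
q | 8 | 9 | 8 | 1 | 8
s | 8 | 9 | 8 | 1 | 8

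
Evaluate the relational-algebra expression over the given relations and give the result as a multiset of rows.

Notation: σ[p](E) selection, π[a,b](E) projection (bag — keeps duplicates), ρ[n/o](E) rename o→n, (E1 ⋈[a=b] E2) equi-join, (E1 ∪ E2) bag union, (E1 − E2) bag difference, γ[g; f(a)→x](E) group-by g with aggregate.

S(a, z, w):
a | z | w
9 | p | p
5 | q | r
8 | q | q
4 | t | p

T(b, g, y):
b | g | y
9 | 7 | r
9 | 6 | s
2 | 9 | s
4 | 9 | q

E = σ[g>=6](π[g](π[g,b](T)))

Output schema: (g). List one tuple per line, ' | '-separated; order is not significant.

Subexpression sizes:
  T → 4
  π[g,b](T) → 4
  π[g](π[g,b](T)) → 4
  σ[g>=6](π[g](π[g,b](T))) → 4

== RESULT ==
g
6
7
9
9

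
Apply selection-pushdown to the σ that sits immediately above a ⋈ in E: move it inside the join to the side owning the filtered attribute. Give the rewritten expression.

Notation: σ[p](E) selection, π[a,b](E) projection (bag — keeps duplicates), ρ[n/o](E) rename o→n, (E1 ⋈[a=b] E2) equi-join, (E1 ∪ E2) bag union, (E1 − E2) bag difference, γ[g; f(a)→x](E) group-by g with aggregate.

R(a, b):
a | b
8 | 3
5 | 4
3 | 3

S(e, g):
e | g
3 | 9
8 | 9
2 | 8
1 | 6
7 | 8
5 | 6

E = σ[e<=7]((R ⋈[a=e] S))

σ filters on e, owned by the right side.
E' = (R ⋈[a=e] σ[e<=7](S))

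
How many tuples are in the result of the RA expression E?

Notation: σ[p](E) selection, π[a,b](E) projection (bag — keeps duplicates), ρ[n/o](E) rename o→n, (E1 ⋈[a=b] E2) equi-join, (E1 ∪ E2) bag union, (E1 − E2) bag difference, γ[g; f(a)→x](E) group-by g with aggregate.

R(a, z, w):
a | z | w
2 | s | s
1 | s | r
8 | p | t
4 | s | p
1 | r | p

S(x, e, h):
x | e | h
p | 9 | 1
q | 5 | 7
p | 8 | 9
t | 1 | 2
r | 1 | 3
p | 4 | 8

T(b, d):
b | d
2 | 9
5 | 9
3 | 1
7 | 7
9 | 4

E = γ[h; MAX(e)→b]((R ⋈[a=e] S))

Row counts bottom-up:
  R → 5
  S → 6
  (R ⋈[a=e] S) → 6
  γ[h; MAX(e)→b]((R ⋈[a=e] S)) → 4

|E| = 4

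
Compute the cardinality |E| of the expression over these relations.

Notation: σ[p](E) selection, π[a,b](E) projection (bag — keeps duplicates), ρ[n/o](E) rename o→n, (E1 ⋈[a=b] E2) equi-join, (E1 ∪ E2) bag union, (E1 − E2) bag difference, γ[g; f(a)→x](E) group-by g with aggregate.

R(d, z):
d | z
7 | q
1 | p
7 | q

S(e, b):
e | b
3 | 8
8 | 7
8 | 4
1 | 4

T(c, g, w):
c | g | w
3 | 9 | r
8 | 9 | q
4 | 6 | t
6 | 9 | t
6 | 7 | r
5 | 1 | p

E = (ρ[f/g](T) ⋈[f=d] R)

Row counts bottom-up:
  T → 6
  ρ[f/g](T) → 6
  R → 3
  (ρ[f/g](T) ⋈[f=d] R) → 3

|E| = 3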